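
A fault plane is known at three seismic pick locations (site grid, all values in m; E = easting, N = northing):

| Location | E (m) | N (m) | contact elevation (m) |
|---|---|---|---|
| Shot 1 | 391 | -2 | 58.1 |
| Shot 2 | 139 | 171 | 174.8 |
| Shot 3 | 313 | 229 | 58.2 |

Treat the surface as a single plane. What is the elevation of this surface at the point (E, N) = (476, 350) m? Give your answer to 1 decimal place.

-64.6 m

Two edge vectors: Shot 1→Shot 2 = (-252, 173, 116.7), Shot 1→Shot 3 = (-78, 231, 0.1).
Normal n = (Shot 1→Shot 2) × (Shot 1→Shot 3) = (-26940.4, -9077.4, -44718).
So ∂z/∂E = −n_x/n_z = −0.60245 and ∂z/∂N = −n_y/n_z = −0.20299.
Intercept c from Shot 1: 58.1 + 235.56 − 0.41 = 293.25.
At (476, 350): z = −286.8 − 71.0 + 293.25 = -64.6 m.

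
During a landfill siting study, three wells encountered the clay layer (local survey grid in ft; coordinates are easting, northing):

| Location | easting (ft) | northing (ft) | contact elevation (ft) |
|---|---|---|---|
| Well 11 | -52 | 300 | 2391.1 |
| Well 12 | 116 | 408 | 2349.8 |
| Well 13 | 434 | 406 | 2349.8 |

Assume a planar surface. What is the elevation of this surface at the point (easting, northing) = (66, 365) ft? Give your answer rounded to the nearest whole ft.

Let the plane be z = a·easting + b·northing + c.
Well 12−Well 11: 168a + 108b = −41.3;  Well 13−Well 11: 486a + 106b = −41.3.
Solving gives a = −0.00238, b = −0.37870.
Then c = 2391.1 − a·-52 − b·300 = 2504.59.
At (66, 365): z = −0.2 − 138.2 + 2504.59 = 2366.2 ft.

2366 ft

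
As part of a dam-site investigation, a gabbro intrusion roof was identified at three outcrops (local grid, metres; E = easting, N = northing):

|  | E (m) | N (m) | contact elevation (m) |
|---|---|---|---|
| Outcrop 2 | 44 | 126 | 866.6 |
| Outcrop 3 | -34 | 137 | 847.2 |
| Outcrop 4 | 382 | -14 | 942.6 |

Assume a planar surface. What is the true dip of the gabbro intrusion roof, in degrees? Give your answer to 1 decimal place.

15.4°

Two edge vectors: Outcrop 2→Outcrop 3 = (-78, 11, -19.4), Outcrop 2→Outcrop 4 = (338, -140, 76).
Normal n = (Outcrop 2→Outcrop 3) × (Outcrop 2→Outcrop 4) = (-1880, -629.2, 7202).
So ∂z/∂E = −n_x/n_z = 0.26104 and ∂z/∂N = −n_y/n_z = 0.08736.
Gradient magnitude |∇z| = √(a² + b²) = √(0.06814 + 0.00763) = 0.27527.
True dip = arctan(0.27527) = 15.4°, dipping toward WSW (azimuth ≈ 251°).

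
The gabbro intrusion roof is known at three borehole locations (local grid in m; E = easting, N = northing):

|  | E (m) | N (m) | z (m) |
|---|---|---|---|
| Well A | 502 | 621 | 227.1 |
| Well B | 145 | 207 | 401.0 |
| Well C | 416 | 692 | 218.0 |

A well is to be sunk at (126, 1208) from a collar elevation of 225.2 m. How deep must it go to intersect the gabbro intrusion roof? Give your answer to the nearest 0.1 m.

120.5 m

Two edge vectors: Well A→Well B = (-357, -414, 173.9), Well A→Well C = (-86, 71, -9.1).
Normal n = (Well A→Well B) × (Well A→Well C) = (-8579.5, -18204.1, -60951).
So ∂z/∂E = −n_x/n_z = −0.140761 and ∂z/∂N = −n_y/n_z = −0.298668.
Intercept c from Well A: 227.1 + 70.66 + 185.47 = 483.23.
At (126, 1208): z_contact = −17.74 − 360.79 + 483.23 = 104.71 m.
Depth below ground = 225.2 − 104.71 = 120.5 m.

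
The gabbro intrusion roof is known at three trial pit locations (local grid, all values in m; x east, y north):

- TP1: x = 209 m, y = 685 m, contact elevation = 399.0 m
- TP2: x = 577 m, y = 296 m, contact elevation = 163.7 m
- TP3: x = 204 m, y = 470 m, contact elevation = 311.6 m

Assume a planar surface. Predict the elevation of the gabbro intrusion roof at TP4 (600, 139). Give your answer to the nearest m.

Let the plane be z = a·x + b·y + c.
TP2−TP1: 368a − 389b = −235.3;  TP3−TP1: −5a − 215b = −87.4.
Solving gives a = −0.20466, b = 0.41127.
Then c = 399 − a·209 − b·685 = 160.05.
At (600, 139): z = −122.8 + 57.2 + 160.05 = 94.4 m.

94 m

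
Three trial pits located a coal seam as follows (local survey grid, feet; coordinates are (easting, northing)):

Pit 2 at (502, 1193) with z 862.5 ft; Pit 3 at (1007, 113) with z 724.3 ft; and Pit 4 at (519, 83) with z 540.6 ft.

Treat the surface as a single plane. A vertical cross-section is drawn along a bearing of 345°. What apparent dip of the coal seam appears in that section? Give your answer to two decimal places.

10.91°

Two edge vectors: Pit 2→Pit 3 = (505, -1080, -138.2), Pit 2→Pit 4 = (17, -1110, -321.9).
Normal n = (Pit 2→Pit 3) × (Pit 2→Pit 4) = (194250, 160210.1, -542190).
So ∂z/∂E = −n_x/n_z = 0.35827 and ∂z/∂N = −n_y/n_z = 0.29549.
Unit vector along 345° is (sin 345°, cos 345°) = (-0.2588, 0.9659).
Slope in that direction = a·(-0.2588) + b·(0.9659) = 0.19269.
Apparent dip = arctan|0.19269| = 10.91° (true dip is 24.9°, so apparent ≤ true as expected).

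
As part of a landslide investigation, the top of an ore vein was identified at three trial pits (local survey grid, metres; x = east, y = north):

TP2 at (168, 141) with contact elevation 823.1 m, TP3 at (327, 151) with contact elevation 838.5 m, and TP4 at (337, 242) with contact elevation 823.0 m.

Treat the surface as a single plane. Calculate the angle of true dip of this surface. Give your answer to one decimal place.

12.0°

Two edge vectors: TP2→TP3 = (159, 10, 15.4), TP2→TP4 = (169, 101, -0.1).
Normal n = (TP2→TP3) × (TP2→TP4) = (-1556.4, 2618.5, 14369).
So ∂z/∂x = −n_x/n_z = 0.10832 and ∂z/∂y = −n_y/n_z = −0.18223.
Gradient magnitude |∇z| = √(a² + b²) = √(0.01173 + 0.03321) = 0.21199.
True dip = arctan(0.21199) = 12.0°, dipping toward NNW (azimuth ≈ 329°).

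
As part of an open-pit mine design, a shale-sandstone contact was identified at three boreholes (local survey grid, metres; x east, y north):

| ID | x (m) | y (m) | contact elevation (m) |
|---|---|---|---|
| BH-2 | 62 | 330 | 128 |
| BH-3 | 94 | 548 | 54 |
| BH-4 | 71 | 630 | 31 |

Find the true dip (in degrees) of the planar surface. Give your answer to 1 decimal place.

19.2°

Two edge vectors: BH-2→BH-3 = (32, 218, -74), BH-2→BH-4 = (9, 300, -97).
Normal n = (BH-2→BH-3) × (BH-2→BH-4) = (1054, 2438, 7638).
So ∂z/∂x = −n_x/n_z = −0.13799 and ∂z/∂y = −n_y/n_z = −0.31919.
Gradient magnitude |∇z| = √(a² + b²) = √(0.01904 + 0.10188) = 0.34775.
True dip = arctan(0.34775) = 19.2°, dipping toward NNE (azimuth ≈ 023°).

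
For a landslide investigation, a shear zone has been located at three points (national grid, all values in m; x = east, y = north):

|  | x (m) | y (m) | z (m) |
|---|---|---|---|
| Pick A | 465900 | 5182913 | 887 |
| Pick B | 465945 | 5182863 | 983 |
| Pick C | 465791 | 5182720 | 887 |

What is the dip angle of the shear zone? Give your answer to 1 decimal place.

56.4°

Let the plane be z = a·x + b·y + c.
Pick B−Pick A: 45a − 50b = 96;  Pick C−Pick A: −109a − 193b = 0.
Solving gives a = 1.31079, b = −0.74029.
Gradient magnitude |∇z| = √(a² + b²) = √(1.71817 + 0.54803) = 1.50539.
True dip = arctan(1.50539) = 56.4°, dipping toward WNW (azimuth ≈ 299°).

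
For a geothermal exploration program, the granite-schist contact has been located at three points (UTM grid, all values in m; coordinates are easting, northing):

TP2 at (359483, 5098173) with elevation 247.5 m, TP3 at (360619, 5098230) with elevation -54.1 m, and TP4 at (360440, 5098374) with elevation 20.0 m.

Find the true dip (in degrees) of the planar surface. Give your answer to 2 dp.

Let the plane be z = a·easting + b·northing + c.
TP3−TP2: 1136a + 57b = −301.6;  TP4−TP2: 957a + 201b = −227.5.
Solving gives a = −0.27421, b = 0.17373.
Gradient magnitude |∇z| = √(a² + b²) = √(0.07519 + 0.03018) = 0.32461.
True dip = arctan(0.32461) = 17.98°, dipping toward ESE (azimuth ≈ 122°).

17.98°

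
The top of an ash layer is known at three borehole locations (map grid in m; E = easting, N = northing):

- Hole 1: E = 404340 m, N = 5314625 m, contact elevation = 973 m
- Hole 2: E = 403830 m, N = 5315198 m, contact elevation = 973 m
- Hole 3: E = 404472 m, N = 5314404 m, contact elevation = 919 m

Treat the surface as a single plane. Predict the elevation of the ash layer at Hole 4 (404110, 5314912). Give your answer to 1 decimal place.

994.2 m

Let the plane be z = a·E + b·N + c.
Hole 2−Hole 1: −510a + 573b = 0;  Hole 3−Hole 1: 132a − 221b = −54.
Solving gives a = 0.834601068, b = 0.742838647.
Then c = 973 − a·404340 − b·5314625 = −4284398.44.
At (404110, 5314912): z = 337270.6 + 3948122.0 − 4284398.44 = 994.2 m.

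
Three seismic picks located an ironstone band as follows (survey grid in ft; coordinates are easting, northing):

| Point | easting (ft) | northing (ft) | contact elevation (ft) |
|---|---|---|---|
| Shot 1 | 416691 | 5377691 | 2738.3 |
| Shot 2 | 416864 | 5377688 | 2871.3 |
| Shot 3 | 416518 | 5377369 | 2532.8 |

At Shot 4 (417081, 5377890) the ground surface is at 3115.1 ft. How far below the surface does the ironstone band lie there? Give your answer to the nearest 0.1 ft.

31.1 ft

Two edge vectors: Shot 1→Shot 2 = (173, -3, 133), Shot 1→Shot 3 = (-173, -322, -205.5).
Normal n = (Shot 1→Shot 2) × (Shot 1→Shot 3) = (43442.5, 12542.5, -56225).
So ∂z/∂easting = −n_x/n_z = 0.772654513 and ∂z/∂northing = −n_y/n_z = 0.223076923.
Intercept c from Shot 1: 2738.3 − 321958.18 − 1199638.76 = −1518858.64.
At (417081, 5377890): z_contact = 322259.52 + 1199683.15 − 1518858.64 = 3084.03 ft.
Depth below ground = 3115.1 − 3084.03 = 31.1 ft.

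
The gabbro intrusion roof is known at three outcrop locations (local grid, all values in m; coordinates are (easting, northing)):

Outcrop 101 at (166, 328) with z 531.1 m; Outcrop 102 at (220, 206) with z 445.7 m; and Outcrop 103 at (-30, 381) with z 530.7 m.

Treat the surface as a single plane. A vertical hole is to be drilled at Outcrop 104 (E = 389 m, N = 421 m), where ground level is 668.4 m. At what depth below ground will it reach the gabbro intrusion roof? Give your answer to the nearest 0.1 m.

Let the plane be z = a·E + b·N + c.
Outcrop 102−Outcrop 101: 54a − 122b = −85.4;  Outcrop 103−Outcrop 101: −196a + 53b = −0.4.
Solving gives a = 0.21734, b = 0.79620.
Then c = 531.1 − a·166 − b·328 = 233.87.
At (389, 421): z_contact = 84.55 + 335.20 + 233.87 = 653.61 m.
Depth below ground = 668.4 − 653.61 = 14.8 m.

14.8 m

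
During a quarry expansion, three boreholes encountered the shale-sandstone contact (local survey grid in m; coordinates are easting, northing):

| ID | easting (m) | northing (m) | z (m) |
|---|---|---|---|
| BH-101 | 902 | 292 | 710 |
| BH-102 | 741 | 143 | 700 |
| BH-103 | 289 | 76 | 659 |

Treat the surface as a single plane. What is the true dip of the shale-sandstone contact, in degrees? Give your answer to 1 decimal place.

5.9°

Two edge vectors: BH-101→BH-102 = (-161, -149, -10), BH-101→BH-103 = (-613, -216, -51).
Normal n = (BH-101→BH-102) × (BH-101→BH-103) = (5439, -2081, -56561).
So ∂z/∂easting = −n_x/n_z = 0.09616 and ∂z/∂northing = −n_y/n_z = −0.03679.
Gradient magnitude |∇z| = √(a² + b²) = √(0.00925 + 0.00135) = 0.10296.
True dip = arctan(0.10296) = 5.9°, dipping toward WNW (azimuth ≈ 291°).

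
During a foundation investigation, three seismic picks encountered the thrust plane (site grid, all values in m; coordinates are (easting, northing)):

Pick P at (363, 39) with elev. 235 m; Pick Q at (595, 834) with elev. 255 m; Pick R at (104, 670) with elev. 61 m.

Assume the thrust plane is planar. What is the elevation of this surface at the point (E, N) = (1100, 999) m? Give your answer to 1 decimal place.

454.9 m

Two edge vectors: Pick P→Pick Q = (232, 795, 20), Pick P→Pick R = (-259, 631, -174).
Normal n = (Pick P→Pick Q) × (Pick P→Pick R) = (-150950, 35188, 352297).
So ∂z/∂E = −n_x/n_z = 0.428474 and ∂z/∂N = −n_y/n_z = −0.099882.
Intercept c from Pick P: 235 − 155.54 + 3.90 = 83.36.
At (1100, 999): z = 471.3 − 99.8 + 83.36 = 454.9 m.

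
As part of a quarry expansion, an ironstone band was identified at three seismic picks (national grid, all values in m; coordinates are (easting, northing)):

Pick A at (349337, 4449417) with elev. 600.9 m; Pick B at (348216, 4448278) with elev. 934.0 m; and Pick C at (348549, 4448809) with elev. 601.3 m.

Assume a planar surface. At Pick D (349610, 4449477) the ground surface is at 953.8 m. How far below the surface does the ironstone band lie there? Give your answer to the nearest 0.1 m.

Let the plane be z = a·E + b·N + c.
Pick B−Pick A: −1121a − 1139b = 333.1;  Pick C−Pick A: −788a − 608b = 0.4.
Solving gives a = 0.935661499, b = −1.213324443.
Then c = 600.9 − a·349337 − b·4449417 = 5072326.12.
At (349610, 4449477): z_contact = 327116.62 − 5398659.20 + 5072326.12 = 783.54 m.
Depth below ground = 953.8 − 783.54 = 170.3 m.

170.3 m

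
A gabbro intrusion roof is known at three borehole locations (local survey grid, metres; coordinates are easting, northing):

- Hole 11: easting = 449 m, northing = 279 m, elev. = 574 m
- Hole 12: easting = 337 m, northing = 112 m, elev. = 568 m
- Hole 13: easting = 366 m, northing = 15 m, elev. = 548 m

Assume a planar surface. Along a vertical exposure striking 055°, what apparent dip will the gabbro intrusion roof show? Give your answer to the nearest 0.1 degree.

3.2°

Let the plane be z = a·easting + b·northing + c.
Hole 12−Hole 11: −112a − 167b = −6;  Hole 13−Hole 11: −83a − 264b = −26.
Solving gives a = −0.17559, b = 0.15369.
Unit vector along 055° is (sin 55°, cos 55°) = (0.8192, 0.5736).
Slope in that direction = a·(0.8192) + b·(0.5736) = −0.05568.
Apparent dip = arctan|0.05568| = 3.2° (true dip is 13.1°, so apparent ≤ true as expected).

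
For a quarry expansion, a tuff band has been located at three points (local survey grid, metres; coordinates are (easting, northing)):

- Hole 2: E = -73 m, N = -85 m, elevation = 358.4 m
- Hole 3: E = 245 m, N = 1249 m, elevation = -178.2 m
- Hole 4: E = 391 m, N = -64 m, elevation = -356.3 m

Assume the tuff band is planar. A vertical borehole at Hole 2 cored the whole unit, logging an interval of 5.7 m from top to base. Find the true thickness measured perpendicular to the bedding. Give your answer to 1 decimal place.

3.1 m

Let the plane be z = a·E + b·N + c.
Hole 3−Hole 2: 318a + 1334b = −536.6;  Hole 4−Hole 2: 464a + 21b = −714.7.
Solving gives a = −1.53870, b = −0.03545.
|∇z| = √(a²+b²) = 1.53911, so dip δ = arctan(1.53911) = 56.99°.
True thickness = vertical thickness × cos δ = 5.7 × cos 56.99° = 3.1 m.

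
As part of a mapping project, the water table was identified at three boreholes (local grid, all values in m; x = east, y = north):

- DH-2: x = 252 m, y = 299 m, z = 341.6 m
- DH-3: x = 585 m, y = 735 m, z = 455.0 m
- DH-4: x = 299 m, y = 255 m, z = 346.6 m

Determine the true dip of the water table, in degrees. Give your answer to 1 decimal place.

Let the plane be z = a·x + b·y + c.
DH-3−DH-2: 333a + 436b = 113.4;  DH-4−DH-2: 47a − 44b = 5.
Solving gives a = 0.20401, b = 0.10428.
Gradient magnitude |∇z| = √(a² + b²) = √(0.04162 + 0.01087) = 0.22911.
True dip = arctan(0.22911) = 12.9°, dipping toward WSW (azimuth ≈ 243°).

12.9°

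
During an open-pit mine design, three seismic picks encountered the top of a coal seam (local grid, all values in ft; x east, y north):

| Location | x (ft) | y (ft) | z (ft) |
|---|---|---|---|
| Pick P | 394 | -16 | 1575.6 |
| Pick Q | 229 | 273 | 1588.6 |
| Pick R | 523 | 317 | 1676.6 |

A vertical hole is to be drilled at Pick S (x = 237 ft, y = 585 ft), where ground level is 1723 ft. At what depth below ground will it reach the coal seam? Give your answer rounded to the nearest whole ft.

Let the plane be z = a·x + b·y + c.
Pick Q−Pick P: −165a + 289b = 13;  Pick R−Pick P: 129a + 333b = 101.
Solving gives a = 0.26956, b = 0.19888.
Then c = 1575.6 − a·394 − b·-16 = 1472.58.
At (237, 585): z_contact = 63.9 + 116.3 + 1472.58 = 1652.8 ft.
Depth below ground = 1723 − 1652.8 = 70 ft.

70 ft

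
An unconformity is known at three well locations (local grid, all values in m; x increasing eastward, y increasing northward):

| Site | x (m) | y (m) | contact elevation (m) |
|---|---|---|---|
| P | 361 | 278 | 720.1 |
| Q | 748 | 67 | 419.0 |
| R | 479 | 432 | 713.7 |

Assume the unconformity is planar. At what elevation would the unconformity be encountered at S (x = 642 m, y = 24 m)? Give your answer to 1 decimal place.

Two edge vectors: P→Q = (387, -211, -301.1), P→R = (118, 154, -6.4).
Normal n = (P→Q) × (P→R) = (47719.8, -33053, 84496).
So ∂z/∂x = −n_x/n_z = −0.56476 and ∂z/∂y = −n_y/n_z = 0.39118.
Intercept c from P: 720.1 + 203.88 − 108.75 = 815.23.
At (642, 24): z = −362.6 + 9.4 + 815.23 = 462.0 m.

462.0 m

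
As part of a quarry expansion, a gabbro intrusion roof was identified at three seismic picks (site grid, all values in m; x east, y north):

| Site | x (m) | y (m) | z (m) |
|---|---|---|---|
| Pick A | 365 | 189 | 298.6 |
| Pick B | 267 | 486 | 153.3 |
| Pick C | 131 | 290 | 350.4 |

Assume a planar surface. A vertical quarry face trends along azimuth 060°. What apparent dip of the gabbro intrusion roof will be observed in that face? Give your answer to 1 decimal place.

Let the plane be z = a·x + b·y + c.
Pick B−Pick A: −98a + 297b = −145.3;  Pick C−Pick A: −234a + 101b = 51.8.
Solving gives a = −0.50436, b = −0.65565.
Unit vector along 060° is (sin 60°, cos 60°) = (0.8660, 0.5000).
Slope in that direction = a·(0.8660) + b·(0.5000) = −0.76461.
Apparent dip = arctan|0.76461| = 37.4° (true dip is 39.6°, so apparent ≤ true as expected).

37.4°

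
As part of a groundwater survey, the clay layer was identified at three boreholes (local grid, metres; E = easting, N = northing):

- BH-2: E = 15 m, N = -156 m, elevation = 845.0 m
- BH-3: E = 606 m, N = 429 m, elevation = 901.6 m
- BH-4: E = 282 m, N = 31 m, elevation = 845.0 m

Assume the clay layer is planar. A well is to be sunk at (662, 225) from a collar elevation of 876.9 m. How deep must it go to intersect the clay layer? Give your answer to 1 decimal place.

55.8 m

Let the plane be z = a·E + b·N + c.
BH-3−BH-2: 591a + 585b = 56.6;  BH-4−BH-2: 267a + 187b = 0.
Solving gives a = −0.23171, b = 0.33084.
Then c = 845 − a·15 − b·-156 = 900.09.
At (662, 225): z_contact = −153.39 + 74.44 + 900.09 = 821.13 m.
Depth below ground = 876.9 − 821.13 = 55.8 m.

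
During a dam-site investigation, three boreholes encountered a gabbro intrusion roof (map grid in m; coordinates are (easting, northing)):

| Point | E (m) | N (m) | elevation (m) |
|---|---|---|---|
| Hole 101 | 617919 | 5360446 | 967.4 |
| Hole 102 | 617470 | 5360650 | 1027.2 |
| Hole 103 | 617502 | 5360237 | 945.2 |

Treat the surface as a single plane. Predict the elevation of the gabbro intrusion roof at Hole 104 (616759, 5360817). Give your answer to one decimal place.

1091.5 m

Let the plane be z = a·E + b·N + c.
Hole 102−Hole 101: −449a + 204b = 59.8;  Hole 103−Hole 101: −417a − 209b = −22.2.
Solving gives a = −0.044544433, b = 0.195095831.
Then c = 967.4 − a·617919 − b·5360446 = −1017308.41.
At (616759, 5360817): z = −27473.2 + 1045873.0 − 1017308.41 = 1091.5 m.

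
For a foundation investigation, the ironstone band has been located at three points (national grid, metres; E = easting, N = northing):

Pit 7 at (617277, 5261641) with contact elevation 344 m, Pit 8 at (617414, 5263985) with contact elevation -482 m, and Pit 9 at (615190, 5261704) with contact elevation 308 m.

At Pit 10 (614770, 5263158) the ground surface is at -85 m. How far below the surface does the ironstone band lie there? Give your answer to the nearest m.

123 m

Let the plane be z = a·E + b·N + c.
Pit 8−Pit 7: 137a + 2344b = −826;  Pit 9−Pit 7: −2087a + 63b = −36.
Solving gives a = 0.00660047, b = −0.35277486.
Then c = 344 − a·617277 − b·5261641 = 1852444.33.
At (614770, 5263158): z_contact = 4057.8 − 1856709.8 + 1852444.33 = -207.7 m.
Depth below ground = -85 − (-207.7) = 123 m.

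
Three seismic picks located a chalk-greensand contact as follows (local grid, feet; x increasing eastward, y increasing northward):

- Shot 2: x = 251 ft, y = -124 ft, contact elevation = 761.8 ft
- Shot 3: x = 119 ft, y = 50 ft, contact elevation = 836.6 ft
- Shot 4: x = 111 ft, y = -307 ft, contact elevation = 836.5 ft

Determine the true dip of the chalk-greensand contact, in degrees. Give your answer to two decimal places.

Two edge vectors: Shot 2→Shot 3 = (-132, 174, 74.8), Shot 2→Shot 4 = (-140, -183, 74.7).
Normal n = (Shot 2→Shot 3) × (Shot 2→Shot 4) = (26686.2, -611.6, 48516).
So ∂z/∂x = −n_x/n_z = −0.55005 and ∂z/∂y = −n_y/n_z = 0.01261.
Gradient magnitude |∇z| = √(a² + b²) = √(0.30255 + 0.00016) = 0.55019.
True dip = arctan(0.55019) = 28.82°, dipping toward E (azimuth ≈ 091°).

28.82°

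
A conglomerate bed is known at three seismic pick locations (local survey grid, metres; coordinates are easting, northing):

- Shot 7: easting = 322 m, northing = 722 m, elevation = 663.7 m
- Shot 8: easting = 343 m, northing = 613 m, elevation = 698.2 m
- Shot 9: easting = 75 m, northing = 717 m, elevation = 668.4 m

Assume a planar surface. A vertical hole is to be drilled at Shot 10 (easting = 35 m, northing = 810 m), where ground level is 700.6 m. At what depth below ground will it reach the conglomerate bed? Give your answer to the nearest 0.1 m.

61.4 m

Two edge vectors: Shot 7→Shot 8 = (21, -109, 34.5), Shot 7→Shot 9 = (-247, -5, 4.7).
Normal n = (Shot 7→Shot 8) × (Shot 7→Shot 9) = (-339.8, -8620.2, -27028).
So ∂z/∂easting = −n_x/n_z = −0.01257 and ∂z/∂northing = −n_y/n_z = −0.31894.
Intercept c from Shot 7: 663.7 + 4.05 + 230.27 = 898.02.
At (35, 810): z_contact = −0.44 − 258.34 + 898.02 = 639.24 m.
Depth below ground = 700.6 − 639.24 = 61.4 m.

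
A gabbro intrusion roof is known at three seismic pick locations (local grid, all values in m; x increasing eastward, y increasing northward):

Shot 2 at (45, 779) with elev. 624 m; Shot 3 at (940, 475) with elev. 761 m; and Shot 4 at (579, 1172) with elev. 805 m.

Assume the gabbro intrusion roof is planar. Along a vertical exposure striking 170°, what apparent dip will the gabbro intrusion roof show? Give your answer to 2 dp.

Two edge vectors: Shot 2→Shot 3 = (895, -304, 137), Shot 2→Shot 4 = (534, 393, 181).
Normal n = (Shot 2→Shot 3) × (Shot 2→Shot 4) = (-108865, -88837, 514071).
So ∂z/∂x = −n_x/n_z = 0.21177 and ∂z/∂y = −n_y/n_z = 0.17281.
Unit vector along 170° is (sin 170°, cos 170°) = (0.1736, -0.9848).
Slope in that direction = a·(0.1736) + b·(-0.9848) = −0.13341.
Apparent dip = arctan|0.13341| = 7.60° (true dip is 15.3°, so apparent ≤ true as expected).

7.60°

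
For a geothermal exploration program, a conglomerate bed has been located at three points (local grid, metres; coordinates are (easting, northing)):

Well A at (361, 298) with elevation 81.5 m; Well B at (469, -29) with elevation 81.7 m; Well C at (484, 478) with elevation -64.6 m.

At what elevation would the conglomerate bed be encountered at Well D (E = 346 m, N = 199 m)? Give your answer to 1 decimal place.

Two edge vectors: Well A→Well B = (108, -327, 0.2), Well A→Well C = (123, 180, -146.1).
Normal n = (Well A→Well B) × (Well A→Well C) = (47738.7, 15803.4, 59661).
So ∂z/∂E = −n_x/n_z = −0.80017 and ∂z/∂N = −n_y/n_z = −0.26489.
Intercept c from Well A: 81.5 + 288.86 + 78.94 = 449.30.
At (346, 199): z = −276.9 − 52.7 + 449.30 = 119.7 m.

119.7 m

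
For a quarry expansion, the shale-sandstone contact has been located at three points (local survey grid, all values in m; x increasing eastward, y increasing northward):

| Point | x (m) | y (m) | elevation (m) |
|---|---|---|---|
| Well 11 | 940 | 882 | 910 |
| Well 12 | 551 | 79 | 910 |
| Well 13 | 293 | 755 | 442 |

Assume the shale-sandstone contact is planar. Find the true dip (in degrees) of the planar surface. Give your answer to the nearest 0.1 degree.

41.6°

Two edge vectors: Well 11→Well 12 = (-389, -803, 0), Well 11→Well 13 = (-647, -127, -468).
Normal n = (Well 11→Well 12) × (Well 11→Well 13) = (375804, -182052, -470138).
So ∂z/∂x = −n_x/n_z = 0.79935 and ∂z/∂y = −n_y/n_z = −0.38723.
Gradient magnitude |∇z| = √(a² + b²) = √(0.63896 + 0.14995) = 0.88820.
True dip = arctan(0.88820) = 41.6°, dipping toward WNW (azimuth ≈ 296°).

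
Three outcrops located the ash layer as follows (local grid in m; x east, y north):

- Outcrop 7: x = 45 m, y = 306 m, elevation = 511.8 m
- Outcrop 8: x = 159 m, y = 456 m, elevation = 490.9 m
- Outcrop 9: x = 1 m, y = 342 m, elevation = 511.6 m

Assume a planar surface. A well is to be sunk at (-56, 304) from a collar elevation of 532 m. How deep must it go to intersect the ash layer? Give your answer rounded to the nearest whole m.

Two edge vectors: Outcrop 7→Outcrop 8 = (114, 150, -20.9), Outcrop 7→Outcrop 9 = (-44, 36, -0.2).
Normal n = (Outcrop 7→Outcrop 8) × (Outcrop 7→Outcrop 9) = (722.4, 942.4, 10704).
So ∂z/∂x = −n_x/n_z = −0.06749 and ∂z/∂y = −n_y/n_z = −0.08804.
Intercept c from Outcrop 7: 511.8 + 3.04 + 26.94 = 541.78.
At (-56, 304): z_contact = 3.8 − 26.8 + 541.78 = 518.8 m.
Depth below ground = 532 − 518.8 = 13 m.

13 m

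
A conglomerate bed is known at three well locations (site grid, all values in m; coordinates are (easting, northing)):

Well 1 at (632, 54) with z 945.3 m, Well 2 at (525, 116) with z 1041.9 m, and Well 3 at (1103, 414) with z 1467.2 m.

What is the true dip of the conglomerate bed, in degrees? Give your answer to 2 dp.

56.25°

Two edge vectors: Well 1→Well 2 = (-107, 62, 96.6), Well 1→Well 3 = (471, 360, 521.9).
Normal n = (Well 1→Well 2) × (Well 1→Well 3) = (-2418.2, 101341.9, -67722).
So ∂z/∂E = −n_x/n_z = −0.03571 and ∂z/∂N = −n_y/n_z = 1.49644.
Gradient magnitude |∇z| = √(a² + b²) = √(0.00128 + 2.23933) = 1.49687.
True dip = arctan(1.49687) = 56.25°, dipping toward S (azimuth ≈ 179°).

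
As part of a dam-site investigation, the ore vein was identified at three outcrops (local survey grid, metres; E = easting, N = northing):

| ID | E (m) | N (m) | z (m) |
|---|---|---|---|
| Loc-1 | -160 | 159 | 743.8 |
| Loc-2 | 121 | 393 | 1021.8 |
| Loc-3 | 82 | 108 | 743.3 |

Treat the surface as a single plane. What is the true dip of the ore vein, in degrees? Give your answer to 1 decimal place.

44.1°

Let the plane be z = a·E + b·N + c.
Loc-2−Loc-1: 281a + 234b = 278;  Loc-3−Loc-1: 242a − 51b = −0.5.
Solving gives a = 0.19816, b = 0.95008.
Gradient magnitude |∇z| = √(a² + b²) = √(0.03927 + 0.90265) = 0.97052.
True dip = arctan(0.97052) = 44.1°, dipping toward SSW (azimuth ≈ 192°).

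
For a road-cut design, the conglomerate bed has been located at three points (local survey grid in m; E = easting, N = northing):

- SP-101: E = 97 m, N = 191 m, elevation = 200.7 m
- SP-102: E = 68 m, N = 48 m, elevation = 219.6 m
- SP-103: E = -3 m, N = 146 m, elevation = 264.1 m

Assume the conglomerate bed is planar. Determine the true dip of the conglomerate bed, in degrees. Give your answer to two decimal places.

32.30°

Let the plane be z = a·E + b·N + c.
SP-102−SP-101: −29a − 143b = 18.9;  SP-103−SP-101: −100a − 45b = 63.4.
Solving gives a = −0.63222, b = −0.00396.
Gradient magnitude |∇z| = √(a² + b²) = √(0.39970 + 0.00002) = 0.63223.
True dip = arctan(0.63223) = 32.30°, dipping toward E (azimuth ≈ 090°).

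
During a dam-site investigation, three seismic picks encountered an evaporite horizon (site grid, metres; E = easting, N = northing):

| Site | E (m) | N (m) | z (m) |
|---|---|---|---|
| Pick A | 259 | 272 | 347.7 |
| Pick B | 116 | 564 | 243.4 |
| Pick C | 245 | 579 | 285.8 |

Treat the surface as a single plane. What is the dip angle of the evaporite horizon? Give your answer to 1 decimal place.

Let the plane be z = a·E + b·N + c.
Pick B−Pick A: −143a + 292b = −104.3;  Pick C−Pick A: −14a + 307b = −61.9.
Solving gives a = 0.35027, b = −0.18566.
Gradient magnitude |∇z| = √(a² + b²) = √(0.12269 + 0.03447) = 0.39643.
True dip = arctan(0.39643) = 21.6°, dipping toward WNW (azimuth ≈ 298°).

21.6°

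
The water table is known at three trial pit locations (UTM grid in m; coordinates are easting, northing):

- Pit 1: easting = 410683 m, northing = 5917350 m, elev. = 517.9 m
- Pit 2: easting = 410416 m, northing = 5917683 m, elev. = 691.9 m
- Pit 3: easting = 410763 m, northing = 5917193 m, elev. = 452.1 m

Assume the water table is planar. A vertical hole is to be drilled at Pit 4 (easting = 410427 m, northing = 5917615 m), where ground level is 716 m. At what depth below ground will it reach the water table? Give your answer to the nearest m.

44 m

Two edge vectors: Pit 1→Pit 2 = (-267, 333, 174), Pit 1→Pit 3 = (80, -157, -65.8).
Normal n = (Pit 1→Pit 2) × (Pit 1→Pit 3) = (5406.6, -3648.6, 15279).
So ∂z/∂easting = −n_x/n_z = −0.35385824 and ∂z/∂northing = −n_y/n_z = 0.23879835.
Intercept c from Pit 1: 517.9 + 145323.56 − 1413053.42 = −1267211.96.
At (410427, 5917615): z_contact = −145233.0 + 1413116.7 − 1267211.96 = 671.8 m.
Depth below ground = 716 − 671.8 = 44 m.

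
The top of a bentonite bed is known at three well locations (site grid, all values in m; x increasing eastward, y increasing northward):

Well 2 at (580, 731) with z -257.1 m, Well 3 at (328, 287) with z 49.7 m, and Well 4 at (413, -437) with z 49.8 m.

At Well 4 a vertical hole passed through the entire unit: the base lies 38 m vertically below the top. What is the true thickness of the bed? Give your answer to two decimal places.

Let the plane be z = a·x + b·y + c.
Well 3−Well 2: −252a − 444b = 306.8;  Well 4−Well 2: −167a − 1168b = 306.9.
Solving gives a = −1.00859, b = −0.11855.
|∇z| = √(a²+b²) = 1.01553, so dip δ = arctan(1.01553) = 45.44°.
True thickness = vertical thickness × cos δ = 38 × cos 45.44° = 26.66 m.

26.66 m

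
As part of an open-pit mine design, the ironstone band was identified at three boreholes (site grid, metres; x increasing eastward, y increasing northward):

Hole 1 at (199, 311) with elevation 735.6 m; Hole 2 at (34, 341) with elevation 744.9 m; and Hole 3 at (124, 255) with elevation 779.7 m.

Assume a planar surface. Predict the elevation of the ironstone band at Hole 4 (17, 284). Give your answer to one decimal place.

Let the plane be z = a·x + b·y + c.
Hole 2−Hole 1: −165a + 30b = 9.3;  Hole 3−Hole 1: −75a − 56b = 44.1.
Solving gives a = −0.16047, b = −0.57258.
Then c = 735.6 − a·199 − b·311 = 945.61.
At (17, 284): z = −2.7 − 162.6 + 945.61 = 780.3 m.

780.3 m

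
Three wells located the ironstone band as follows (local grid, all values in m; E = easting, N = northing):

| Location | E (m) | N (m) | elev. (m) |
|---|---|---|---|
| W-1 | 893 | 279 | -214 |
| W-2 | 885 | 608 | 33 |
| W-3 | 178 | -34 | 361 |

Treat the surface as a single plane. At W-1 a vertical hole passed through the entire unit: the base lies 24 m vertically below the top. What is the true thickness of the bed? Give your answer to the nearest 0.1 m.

14.4 m

Let the plane be z = a·E + b·N + c.
W-2−W-1: −8a + 329b = 247;  W-3−W-1: −715a − 313b = 575.
Solving gives a = −1.12092, b = 0.72350.
|∇z| = √(a²+b²) = 1.33413, so dip δ = arctan(1.33413) = 53.15°.
True thickness = vertical thickness × cos δ = 24 × cos 53.15° = 14.4 m.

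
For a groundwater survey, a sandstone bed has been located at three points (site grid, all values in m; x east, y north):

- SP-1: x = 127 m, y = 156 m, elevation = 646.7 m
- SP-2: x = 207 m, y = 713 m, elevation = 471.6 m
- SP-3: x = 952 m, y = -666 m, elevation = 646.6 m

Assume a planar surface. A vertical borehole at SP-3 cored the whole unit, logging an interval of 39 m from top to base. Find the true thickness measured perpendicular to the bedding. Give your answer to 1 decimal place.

Two edge vectors: SP-1→SP-2 = (80, 557, -175.1), SP-1→SP-3 = (825, -822, -0.1).
Normal n = (SP-1→SP-2) × (SP-1→SP-3) = (-143987.9, -144449.5, -525285).
So ∂z/∂x = −n_x/n_z = −0.27411 and ∂z/∂y = −n_y/n_z = −0.27499.
|∇z| = √(a²+b²) = 0.38828, so dip δ = arctan(0.38828) = 21.22°.
True thickness = vertical thickness × cos δ = 39 × cos 21.22° = 36.4 m.

36.4 m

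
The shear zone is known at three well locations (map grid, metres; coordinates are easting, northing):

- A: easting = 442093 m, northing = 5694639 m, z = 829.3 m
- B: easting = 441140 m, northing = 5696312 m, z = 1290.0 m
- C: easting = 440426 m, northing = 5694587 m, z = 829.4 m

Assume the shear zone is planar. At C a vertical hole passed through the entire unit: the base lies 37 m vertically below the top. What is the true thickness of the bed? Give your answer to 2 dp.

Let the plane be z = a·easting + b·northing + c.
B−A: −953a + 1673b = 460.7;  C−A: −1667a − 52b = 0.1.
Solving gives a = −0.00850, b = 0.27053.
|∇z| = √(a²+b²) = 0.27067, so dip δ = arctan(0.27067) = 15.15°.
True thickness = vertical thickness × cos δ = 37 × cos 15.15° = 35.71 m.

35.71 m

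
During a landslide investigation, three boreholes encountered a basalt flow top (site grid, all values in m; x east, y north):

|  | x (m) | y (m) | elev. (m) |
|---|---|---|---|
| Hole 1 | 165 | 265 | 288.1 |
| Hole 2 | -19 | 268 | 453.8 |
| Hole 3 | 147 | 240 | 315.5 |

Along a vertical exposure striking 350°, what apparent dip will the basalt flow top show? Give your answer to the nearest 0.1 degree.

15.5°

Two edge vectors: Hole 1→Hole 2 = (-184, 3, 165.7), Hole 1→Hole 3 = (-18, -25, 27.4).
Normal n = (Hole 1→Hole 2) × (Hole 1→Hole 3) = (4224.7, 2059, 4654).
So ∂z/∂x = −n_x/n_z = −0.90776 and ∂z/∂y = −n_y/n_z = −0.44242.
Unit vector along 350° is (sin 350°, cos 350°) = (-0.1736, 0.9848).
Slope in that direction = a·(-0.1736) + b·(0.9848) = −0.27806.
Apparent dip = arctan|0.27806| = 15.5° (true dip is 45.3°, so apparent ≤ true as expected).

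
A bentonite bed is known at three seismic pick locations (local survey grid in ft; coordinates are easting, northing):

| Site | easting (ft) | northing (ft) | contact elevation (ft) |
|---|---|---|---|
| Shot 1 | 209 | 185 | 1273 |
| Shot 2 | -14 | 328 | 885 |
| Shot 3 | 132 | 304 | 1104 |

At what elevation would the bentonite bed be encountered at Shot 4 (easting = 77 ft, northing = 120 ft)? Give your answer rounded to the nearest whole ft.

1119 ft

Let the plane be z = a·easting + b·northing + c.
Shot 2−Shot 1: −223a + 143b = −388;  Shot 3−Shot 1: −77a + 119b = −169.
Solving gives a = 1.41730, b = −0.50309.
Then c = 1273 − a·209 − b·185 = 1069.86.
At (77, 120): z = 109.1 − 60.4 + 1069.86 = 1118.6 ft.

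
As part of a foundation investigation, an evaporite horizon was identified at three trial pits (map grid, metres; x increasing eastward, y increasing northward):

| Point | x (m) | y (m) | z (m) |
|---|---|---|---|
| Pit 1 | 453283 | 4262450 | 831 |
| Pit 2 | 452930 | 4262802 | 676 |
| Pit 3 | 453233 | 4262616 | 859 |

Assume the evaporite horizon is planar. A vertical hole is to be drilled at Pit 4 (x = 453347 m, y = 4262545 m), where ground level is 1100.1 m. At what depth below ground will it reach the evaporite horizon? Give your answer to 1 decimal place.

172.7 m

Let the plane be z = a·x + b·y + c.
Pit 2−Pit 1: −353a + 352b = −155;  Pit 3−Pit 1: −50a + 166b = 28.
Solving gives a = 0.867993561, b = 0.430118542.
Then c = 831 − a·453283 − b·4262450 = −2225974.51.
At (453347, 4262545): z_contact = 393502.28 + 1833399.64 − 2225974.51 = 927.41 m.
Depth below ground = 1100.1 − 927.41 = 172.7 m.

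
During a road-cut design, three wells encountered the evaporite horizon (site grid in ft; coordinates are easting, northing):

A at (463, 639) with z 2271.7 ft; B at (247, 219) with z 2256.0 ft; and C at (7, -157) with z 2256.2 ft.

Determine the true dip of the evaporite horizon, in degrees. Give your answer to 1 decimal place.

19.9°

Two edge vectors: A→B = (-216, -420, -15.7), A→C = (-456, -796, -15.5).
Normal n = (A→B) × (A→C) = (-5987.2, 3811.2, -19584).
So ∂z/∂easting = −n_x/n_z = −0.30572 and ∂z/∂northing = −n_y/n_z = 0.19461.
Gradient magnitude |∇z| = √(a² + b²) = √(0.09346 + 0.03787) = 0.36240.
True dip = arctan(0.36240) = 19.9°, dipping toward ESE (azimuth ≈ 122°).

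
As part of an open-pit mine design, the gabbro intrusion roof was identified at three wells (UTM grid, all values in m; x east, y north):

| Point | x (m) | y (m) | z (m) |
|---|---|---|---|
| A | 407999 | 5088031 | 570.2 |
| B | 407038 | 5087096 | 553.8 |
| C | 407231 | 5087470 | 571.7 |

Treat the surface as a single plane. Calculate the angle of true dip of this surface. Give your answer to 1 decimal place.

5.6°

Let the plane be z = a·x + b·y + c.
B−A: −961a − 935b = −16.4;  C−A: −768a − 561b = 1.5.
Solving gives a = −0.05925, b = 0.07844.
Gradient magnitude |∇z| = √(a² + b²) = √(0.00351 + 0.00615) = 0.09830.
True dip = arctan(0.09830) = 5.6°, dipping toward SE (azimuth ≈ 143°).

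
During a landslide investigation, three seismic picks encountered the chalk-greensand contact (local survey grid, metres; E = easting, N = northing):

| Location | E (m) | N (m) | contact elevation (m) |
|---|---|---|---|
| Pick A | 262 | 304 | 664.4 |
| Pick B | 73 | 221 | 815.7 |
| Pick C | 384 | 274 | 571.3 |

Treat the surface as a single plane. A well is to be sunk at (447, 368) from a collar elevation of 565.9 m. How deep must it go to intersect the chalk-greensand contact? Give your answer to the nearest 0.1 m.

48.7 m

Let the plane be z = a·E + b·N + c.
Pick B−Pick A: −189a − 83b = 151.3;  Pick C−Pick A: 122a − 30b = −93.1.
Solving gives a = −0.77654, b = −0.05462.
Then c = 664.4 − a·262 − b·304 = 884.46.
At (447, 368): z_contact = −347.12 − 20.10 + 884.46 = 517.24 m.
Depth below ground = 565.9 − 517.24 = 48.7 m.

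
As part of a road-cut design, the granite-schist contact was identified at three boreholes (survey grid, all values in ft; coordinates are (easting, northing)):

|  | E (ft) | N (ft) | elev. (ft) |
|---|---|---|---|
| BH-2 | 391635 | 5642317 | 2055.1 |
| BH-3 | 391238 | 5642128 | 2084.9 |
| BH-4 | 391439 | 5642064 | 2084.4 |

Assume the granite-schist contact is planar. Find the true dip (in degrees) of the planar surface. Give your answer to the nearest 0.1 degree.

5.5°

Let the plane be z = a·E + b·N + c.
BH-3−BH-2: −397a − 189b = 29.8;  BH-4−BH-2: −196a − 253b = 29.3.
Solving gives a = −0.03157, b = −0.09135.
Gradient magnitude |∇z| = √(a² + b²) = √(0.00100 + 0.00834) = 0.09665.
True dip = arctan(0.09665) = 5.5°, dipping toward NNE (azimuth ≈ 019°).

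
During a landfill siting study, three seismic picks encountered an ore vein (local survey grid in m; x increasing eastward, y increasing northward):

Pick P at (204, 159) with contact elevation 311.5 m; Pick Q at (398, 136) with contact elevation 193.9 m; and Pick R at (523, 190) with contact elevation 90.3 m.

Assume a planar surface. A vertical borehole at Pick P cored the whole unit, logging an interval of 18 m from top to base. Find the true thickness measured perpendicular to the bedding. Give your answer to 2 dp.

Two edge vectors: Pick P→Pick Q = (194, -23, -117.6), Pick P→Pick R = (319, 31, -221.2).
Normal n = (Pick P→Pick Q) × (Pick P→Pick R) = (8733.2, 5398.4, 13351).
So ∂z/∂x = −n_x/n_z = −0.65412 and ∂z/∂y = −n_y/n_z = −0.40434.
|∇z| = √(a²+b²) = 0.76901, so dip δ = arctan(0.76901) = 37.56°.
True thickness = vertical thickness × cos δ = 18 × cos 37.56° = 14.27 m.

14.27 m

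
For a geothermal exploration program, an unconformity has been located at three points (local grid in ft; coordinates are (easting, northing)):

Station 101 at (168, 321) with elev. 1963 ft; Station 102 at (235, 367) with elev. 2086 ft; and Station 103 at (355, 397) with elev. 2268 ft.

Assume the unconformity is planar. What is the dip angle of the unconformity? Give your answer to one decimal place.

Two edge vectors: Station 101→Station 102 = (67, 46, 123), Station 101→Station 103 = (187, 76, 305).
Normal n = (Station 101→Station 102) × (Station 101→Station 103) = (4682, 2566, -3510).
So ∂z/∂E = −n_x/n_z = 1.33390 and ∂z/∂N = −n_y/n_z = 0.73105.
Gradient magnitude |∇z| = √(a² + b²) = √(1.77930 + 0.53444) = 1.52110.
True dip = arctan(1.52110) = 56.7°, dipping toward WSW (azimuth ≈ 241°).

56.7°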